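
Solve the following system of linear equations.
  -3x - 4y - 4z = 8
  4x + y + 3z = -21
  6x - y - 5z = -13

x = -4, y = 4, z = -3

Row-reduce the augmented matrix:
R1 ← R1 / (-3).
R2 ← R2 − 4·R1.
R3 ← R3 − 6·R1.
R2 ← R2 / (-13/3).
R1 ← R1 − 4/3·R2.
R3 ← R3 + 9·R2.
R3 ← R3 / (-106/13).
R1 ← R1 − 8/13·R3.
R2 ← R2 − 7/13·R3.
Reading off the reduced rows gives x = -4, y = 4, z = -3.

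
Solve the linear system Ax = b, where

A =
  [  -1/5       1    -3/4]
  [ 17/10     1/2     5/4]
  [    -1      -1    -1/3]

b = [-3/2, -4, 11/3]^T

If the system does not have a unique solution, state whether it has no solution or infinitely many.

infinitely many solutions

Row-reduce:
R1 ← R1 / (-1/5).
R2 ← R2 − 17/10·R1.
R3 ← R3 + 1·R1.
R2 ← R2 / (9).
R1 ← R1 + 5·R2.
R3 ← R3 + 6·R2.
Rank is 2 with 3 unknowns, leaving x_3 free.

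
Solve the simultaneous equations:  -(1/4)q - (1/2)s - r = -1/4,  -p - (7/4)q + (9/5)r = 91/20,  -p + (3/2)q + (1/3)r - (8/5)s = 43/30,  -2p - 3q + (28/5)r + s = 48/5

Row-reduce:
Swap R1 and R2.
R1 ← R1 / (-1).
R3 ← R3 + 1·R1.
R4 ← R4 + 2·R1.
R2 ← R2 / (-1/4).
R1 ← R1 − 7/4·R2.
R3 ← R3 − 13/4·R2.
R4 ← R4 − 1/2·R2.
R3 ← R3 / (-217/15).
R1 ← R1 + 44/5·R3.
R2 ← R2 − 4·R3.
Rank is 3 with 4 unknowns, leaving s free.

infinitely many solutions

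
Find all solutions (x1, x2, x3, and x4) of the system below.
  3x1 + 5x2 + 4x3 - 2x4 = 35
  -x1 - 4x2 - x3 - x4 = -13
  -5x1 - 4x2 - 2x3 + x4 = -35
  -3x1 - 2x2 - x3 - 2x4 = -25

x1 = 5, x2 = 0, x3 = 6, x4 = 2

Row-reduce the augmented matrix:
R1 ← R1 / (3).
R2 ← R2 + 1·R1.
R3 ← R3 + 5·R1.
R4 ← R4 + 3·R1.
R2 ← R2 / (-7/3).
R1 ← R1 − 5/3·R2.
R3 ← R3 − 13/3·R2.
R4 ← R4 − 3·R2.
R3 ← R3 / (37/7).
R1 ← R1 − 11/7·R3.
R2 ← R2 + 1/7·R3.
R4 ← R4 − 24/7·R3.
R4 ← R4 / (-97/37).
R1 ← R1 + 9/37·R4.
R2 ← R2 − 21/37·R4.
R3 ← R3 + 38/37·R4.
Reading off the reduced rows gives x1 = 5, x2 = 0, x3 = 6, x4 = 2.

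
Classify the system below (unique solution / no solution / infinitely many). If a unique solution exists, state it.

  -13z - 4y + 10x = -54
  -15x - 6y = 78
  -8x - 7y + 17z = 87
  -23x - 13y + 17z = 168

no solution

Row-reduce:
R1 ← R1 / (10).
R2 ← R2 + 15·R1.
R3 ← R3 + 8·R1.
R4 ← R4 + 23·R1.
R2 ← R2 / (-12).
R1 ← R1 + 2/5·R2.
R3 ← R3 + 51/5·R2.
R4 ← R4 + 111/5·R2.
R3 ← R3 / (927/40).
R1 ← R1 + 13/20·R3.
R2 ← R2 − 13/8·R3.
R4 ← R4 − 927/40·R3.
Row 4 reduces to 0 = 3, a contradiction. The system is inconsistent.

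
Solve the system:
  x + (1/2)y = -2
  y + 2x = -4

infinitely many solutions

Row-reduce:
R2 ← R2 − 2·R1.
Rank is 1 with 2 unknowns, leaving y free.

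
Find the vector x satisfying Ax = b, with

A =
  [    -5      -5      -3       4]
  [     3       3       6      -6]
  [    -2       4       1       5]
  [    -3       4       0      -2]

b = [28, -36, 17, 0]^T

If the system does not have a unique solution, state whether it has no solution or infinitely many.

x_1 = -2, x_2 = 0, x_3 = -2, x_4 = 3

Row-reduce the augmented matrix:
R1 ← R1 / (-5).
R2 ← R2 − 3·R1.
R3 ← R3 + 2·R1.
R4 ← R4 + 3·R1.
Swap R2 and R3.
R2 ← R2 / (6).
R1 ← R1 − 1·R2.
R4 ← R4 − 7·R2.
R3 ← R3 / (21/5).
R1 ← R1 − 7/30·R3.
R2 ← R2 − 11/30·R3.
R4 ← R4 + 23/30·R3.
R4 ← R4 / (-379/42).
R1 ← R1 + 7/6·R4.
R2 ← R2 − 37/42·R4.
R3 ← R3 + 6/7·R4.
Reading off the reduced rows gives x_1 = -2, x_2 = 0, x_3 = -2, x_4 = 3.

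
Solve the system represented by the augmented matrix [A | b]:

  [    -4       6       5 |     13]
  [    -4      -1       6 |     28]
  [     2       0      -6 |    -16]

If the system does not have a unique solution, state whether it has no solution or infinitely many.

Row-reduce the augmented matrix:
R1 ← R1 / (-4).
R2 ← R2 + 4·R1.
R3 ← R3 − 2·R1.
R2 ← R2 / (-7).
R1 ← R1 + 3/2·R2.
R3 ← R3 − 3·R2.
R3 ← R3 / (-43/14).
R1 ← R1 + 41/28·R3.
R2 ← R2 + 1/7·R3.
Reading off the reduced rows gives x_1 = -5, x_2 = -2, x_3 = 1.

x_1 = -5, x_2 = -2, x_3 = 1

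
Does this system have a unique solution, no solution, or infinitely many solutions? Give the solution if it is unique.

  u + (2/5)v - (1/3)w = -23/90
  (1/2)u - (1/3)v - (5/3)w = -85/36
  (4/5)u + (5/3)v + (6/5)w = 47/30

Row-reduce the augmented matrix:
R2 ← R2 − 1/2·R1.
R3 ← R3 − 4/5·R1.
R2 ← R2 / (-8/15).
R1 ← R1 − 2/5·R2.
R3 ← R3 − 101/75·R2.
R3 ← R3 / (-557/240).
R1 ← R1 + 35/24·R3.
R2 ← R2 − 45/16·R3.
Reading off the reduced rows gives u = 1/2, v = -1/2, w = 5/3.

u = 1/2, v = -1/2, w = 5/3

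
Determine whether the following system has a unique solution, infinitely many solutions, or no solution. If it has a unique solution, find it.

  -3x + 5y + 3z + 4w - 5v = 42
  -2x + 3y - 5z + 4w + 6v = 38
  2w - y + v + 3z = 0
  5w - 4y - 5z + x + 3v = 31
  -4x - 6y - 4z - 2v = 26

Row-reduce the augmented matrix:
R1 ← R1 / (-3).
R2 ← R2 + 2·R1.
R4 ← R4 − 1·R1.
R5 ← R5 + 4·R1.
R2 ← R2 / (-1/3).
R1 ← R1 + 5/3·R2.
R3 ← R3 + 1·R2.
R4 ← R4 + 7/3·R2.
R5 ← R5 + 38/3·R2.
R3 ← R3 / (24).
R1 ← R1 − 34·R3.
R2 ← R2 − 21·R3.
R4 ← R4 − 45·R3.
R5 ← R5 − 258·R3.
R4 ← R4 / (3/4).
R1 ← R1 + 31/6·R4.
R2 ← R2 + 9/4·R4.
R3 ← R3 + 1/12·R4.
R5 ← R5 + 69/2·R4.
R5 ← R5 / (-675).
R1 ← R1 + 890/9·R5.
R2 ← R2 + 89/2·R5.
R3 ← R3 + 47/18·R5.
R4 ← R4 + 107/6·R5.
Reading off the reduced rows gives x = -4, y = 1, z = -3, w = 6, v = -2.

x = -4, y = 1, z = -3, w = 6, v = -2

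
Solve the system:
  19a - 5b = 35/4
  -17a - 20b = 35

a = 0, b = -7/4

Row-reduce the augmented matrix:
R1 ← R1 / (19).
R2 ← R2 + 17·R1.
R2 ← R2 / (-465/19).
R1 ← R1 + 5/19·R2.
Reading off the reduced rows gives a = 0, b = -7/4.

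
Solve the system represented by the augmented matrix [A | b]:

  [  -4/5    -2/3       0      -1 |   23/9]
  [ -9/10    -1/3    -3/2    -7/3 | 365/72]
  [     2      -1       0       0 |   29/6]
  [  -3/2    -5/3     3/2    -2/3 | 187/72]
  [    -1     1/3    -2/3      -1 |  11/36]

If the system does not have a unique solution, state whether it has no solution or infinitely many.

Row-reduce the augmented matrix:
R1 ← R1 / (-4/5).
R2 ← R2 + 9/10·R1.
R3 ← R3 − 2·R1.
R4 ← R4 + 3/2·R1.
R5 ← R5 + 1·R1.
R2 ← R2 / (5/12).
R1 ← R1 − 5/6·R2.
R3 ← R3 + 8/3·R2.
R4 ← R4 + 5/12·R2.
R5 ← R5 − 7/6·R2.
R3 ← R3 / (-48/5).
R1 ← R1 − 3·R3.
R2 ← R2 + 18/5·R3.
R5 ← R5 − 53/15·R3.
Swap R4 and R5.
R4 ← R4 / (-115/864).
R1 ← R1 − 15/32·R4.
R2 ← R2 − 15/16·R4.
R3 ← R3 − 307/288·R4.
R5 reduces to 0 = 0, so the extra equation is consistent.
Reading off the reduced rows gives x_1 = 5/4, x_2 = -7/3, x_3 = -1/2, x_4 = -2.

x_1 = 5/4, x_2 = -7/3, x_3 = -1/2, x_4 = -2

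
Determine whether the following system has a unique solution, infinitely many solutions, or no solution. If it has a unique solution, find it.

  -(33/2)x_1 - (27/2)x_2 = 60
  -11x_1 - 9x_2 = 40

Row-reduce:
R1 ← R1 / (-33/2).
R2 ← R2 + 11·R1.
Rank is 1 with 2 unknowns, leaving x_2 free.

infinitely many solutions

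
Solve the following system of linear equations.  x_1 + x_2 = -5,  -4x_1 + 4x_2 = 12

x_1 = -4, x_2 = -1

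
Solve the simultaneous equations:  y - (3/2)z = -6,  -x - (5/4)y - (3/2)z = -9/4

infinitely many solutions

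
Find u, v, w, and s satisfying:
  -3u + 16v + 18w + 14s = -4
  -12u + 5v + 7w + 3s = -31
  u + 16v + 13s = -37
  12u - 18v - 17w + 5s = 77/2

Row-reduce the augmented matrix:
R1 ← R1 / (-3).
R2 ← R2 + 12·R1.
R3 ← R3 − 1·R1.
R4 ← R4 − 12·R1.
R2 ← R2 / (-59).
R1 ← R1 + 16/3·R2.
R3 ← R3 − 64/3·R2.
R4 ← R4 − 46·R2.
R3 ← R3 / (-3098/177).
R1 ← R1 + 22/177·R3.
R2 ← R2 − 65/59·R3.
R4 ← R4 − 255/59·R3.
R4 ← R4 / (59817/3098).
R1 ← R1 − 209/1549·R4.
R2 ← R2 − 2491/3098·R4.
R3 ← R3 − 265/3098·R4.
Reading off the reduced rows gives u = 3, v = -5/2, w = 5/2, s = 0.

u = 3, v = -5/2, w = 5/2, s = 0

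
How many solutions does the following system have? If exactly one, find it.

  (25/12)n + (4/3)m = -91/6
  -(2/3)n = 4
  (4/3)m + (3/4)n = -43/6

Row-reduce the augmented matrix:
R1 ← R1 / (4/3).
R3 ← R3 − 4/3·R1.
R2 ← R2 / (-2/3).
R1 ← R1 − 25/16·R2.
R3 ← R3 + 4/3·R2.
R3 reduces to 0 = 0, so the extra equation is consistent.
Reading off the reduced rows gives m = -2, n = -6.

m = -2, n = -6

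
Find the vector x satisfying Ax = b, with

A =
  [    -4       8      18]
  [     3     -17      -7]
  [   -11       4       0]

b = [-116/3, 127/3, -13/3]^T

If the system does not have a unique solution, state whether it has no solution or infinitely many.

Row-reduce the augmented matrix:
R1 ← R1 / (-4).
R2 ← R2 − 3·R1.
R3 ← R3 + 11·R1.
R2 ← R2 / (-11).
R1 ← R1 + 2·R2.
R3 ← R3 + 18·R2.
R3 ← R3 / (-1323/22).
R1 ← R1 + 125/22·R3.
R2 ← R2 + 13/22·R3.
Reading off the reduced rows gives x_1 = -1/3, x_2 = -2, x_3 = -4/3.

x_1 = -1/3, x_2 = -2, x_3 = -4/3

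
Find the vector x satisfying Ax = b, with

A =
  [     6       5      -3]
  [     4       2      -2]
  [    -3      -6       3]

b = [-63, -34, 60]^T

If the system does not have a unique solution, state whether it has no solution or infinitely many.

x_1 = -3, x_2 = -6, x_3 = 5

Row-reduce the augmented matrix:
R1 ← R1 / (6).
R2 ← R2 − 4·R1.
R3 ← R3 + 3·R1.
R2 ← R2 / (-4/3).
R1 ← R1 − 5/6·R2.
R3 ← R3 + 7/2·R2.
R3 ← R3 / (3/2).
R1 ← R1 + 1/2·R3.
Reading off the reduced rows gives x_1 = -3, x_2 = -6, x_3 = 5.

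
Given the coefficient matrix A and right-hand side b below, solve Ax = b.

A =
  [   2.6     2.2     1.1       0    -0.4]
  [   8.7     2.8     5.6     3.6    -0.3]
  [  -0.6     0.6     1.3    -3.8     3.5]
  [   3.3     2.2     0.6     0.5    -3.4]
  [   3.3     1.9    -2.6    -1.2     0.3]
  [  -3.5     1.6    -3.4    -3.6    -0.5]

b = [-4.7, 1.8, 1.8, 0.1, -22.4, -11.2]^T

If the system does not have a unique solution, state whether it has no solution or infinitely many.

Row-reduce the augmented matrix:
R1 ← R1 / (13/5).
R2 ← R2 − 87/10·R1.
R3 ← R3 + 3/5·R1.
R4 ← R4 − 33/10·R1.
R5 ← R5 − 33/10·R1.
R6 ← R6 + 7/2·R1.
R2 ← R2 / (-593/130).
R1 ← R1 − 11/13·R2.
R3 ← R3 − 72/65·R2.
R4 ← R4 + 77/130·R2.
R5 ← R5 + 58/65·R2.
R6 ← R6 − 593/130·R2.
R3 ← R3 / (5989/2965).
R1 ← R1 − 462/593·R3.
R2 ← R2 + 499/1186·R3.
R4 ← R4 + 6199/5930·R3.
R5 ← R5 + 51847/11860·R3.
R4 ← R4 / (-44368/29945).
R1 ← R1 − 10758/5989·R4.
R2 ← R2 + 16753/11978·R4.
R3 ← R3 + 8675/5989·R4.
R5 ← R5 + 986557/119780·R4.
R5 ← R5 / (52616989/3549440).
R1 ← R1 + 243715/88736·R5.
R2 ← R2 − 569425/354944·R5.
R3 ← R3 − 518147/177472·R5.
R4 ← R4 − 135717/177472·R5.
R6 reduces to 0 = 0, so the extra equation is consistent.
Reading off the reduced rows gives x_1 = -1, x_2 = -4, x_3 = 5, x_4 = -2, x_5 = -3.

x_1 = -1, x_2 = -4, x_3 = 5, x_4 = -2, x_5 = -3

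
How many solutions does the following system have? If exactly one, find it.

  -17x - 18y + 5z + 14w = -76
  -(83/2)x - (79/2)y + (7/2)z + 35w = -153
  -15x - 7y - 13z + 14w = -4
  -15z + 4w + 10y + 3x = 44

Row-reduce:
R1 ← R1 / (-17).
R2 ← R2 + 83/2·R1.
R3 ← R3 + 15·R1.
R4 ← R4 − 3·R1.
R2 ← R2 / (151/34).
R1 ← R1 − 18/17·R2.
R3 ← R3 − 151/17·R2.
R4 ← R4 − 116/17·R2.
Swap R3 and R4.
R3 ← R3 / (-112/151).
R1 ← R1 − 269/151·R3.
R2 ← R2 + 296/151·R3.
Row 4 reduces to 0 = -2, a contradiction. The system is inconsistent.

no solution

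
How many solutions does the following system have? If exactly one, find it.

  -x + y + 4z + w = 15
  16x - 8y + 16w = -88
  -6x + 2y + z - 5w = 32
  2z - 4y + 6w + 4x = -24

Row-reduce:
R1 ← R1 / (-1).
R2 ← R2 − 16·R1.
R3 ← R3 + 6·R1.
R4 ← R4 − 4·R1.
R2 ← R2 / (8).
R1 ← R1 + 1·R2.
R3 ← R3 + 4·R2.
R3 ← R3 / (9).
R1 ← R1 − 4·R3.
R2 ← R2 − 8·R3.
R4 ← R4 − 18·R3.
Rank is 3 with 4 unknowns, leaving w free.

infinitely many solutions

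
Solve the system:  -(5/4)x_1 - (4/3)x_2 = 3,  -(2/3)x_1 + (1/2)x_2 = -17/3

Row-reduce the augmented matrix:
R1 ← R1 / (-5/4).
R2 ← R2 + 2/3·R1.
R2 ← R2 / (109/90).
R1 ← R1 − 16/15·R2.
Reading off the reduced rows gives x_1 = 4, x_2 = -6.

x_1 = 4, x_2 = -6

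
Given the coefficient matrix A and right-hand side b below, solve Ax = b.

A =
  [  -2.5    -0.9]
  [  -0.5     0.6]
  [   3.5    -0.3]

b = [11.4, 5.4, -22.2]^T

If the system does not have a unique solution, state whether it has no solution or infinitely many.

x_1 = -6, x_2 = 4

Row-reduce the augmented matrix:
R1 ← R1 / (-5/2).
R2 ← R2 + 1/2·R1.
R3 ← R3 − 7/2·R1.
R2 ← R2 / (39/50).
R1 ← R1 − 9/25·R2.
R3 ← R3 + 39/25·R2.
R3 reduces to 0 = 0, so the extra equation is consistent.
Reading off the reduced rows gives x_1 = -6, x_2 = 4.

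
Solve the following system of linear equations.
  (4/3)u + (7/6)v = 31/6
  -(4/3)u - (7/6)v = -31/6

infinitely many solutions

Row-reduce:
R1 ← R1 / (4/3).
R2 ← R2 + 4/3·R1.
Rank is 1 with 2 unknowns, leaving v free.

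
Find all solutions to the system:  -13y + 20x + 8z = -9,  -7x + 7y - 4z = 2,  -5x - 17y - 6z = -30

Row-reduce the augmented matrix:
R1 ← R1 / (20).
R2 ← R2 + 7·R1.
R3 ← R3 + 5·R1.
R2 ← R2 / (49/20).
R1 ← R1 + 13/20·R2.
R3 ← R3 + 81/4·R2.
R3 ← R3 / (-682/49).
R1 ← R1 − 4/49·R3.
R2 ← R2 + 24/49·R3.
Reading off the reduced rows gives x = -1, y = 1, z = 3.

x = -1, y = 1, z = 3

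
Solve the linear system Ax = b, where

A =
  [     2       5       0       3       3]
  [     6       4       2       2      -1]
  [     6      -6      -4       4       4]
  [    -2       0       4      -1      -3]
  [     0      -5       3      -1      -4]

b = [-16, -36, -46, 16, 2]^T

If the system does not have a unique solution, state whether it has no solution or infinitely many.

Row-reduce the augmented matrix:
R1 ← R1 / (2).
R2 ← R2 − 6·R1.
R3 ← R3 − 6·R1.
R4 ← R4 + 2·R1.
R2 ← R2 / (-11).
R1 ← R1 − 5/2·R2.
R3 ← R3 + 21·R2.
R4 ← R4 − 5·R2.
R5 ← R5 + 5·R2.
R3 ← R3 / (-86/11).
R1 ← R1 − 5/11·R3.
R2 ← R2 + 2/11·R3.
R4 ← R4 − 54/11·R3.
R5 ← R5 − 23/11·R3.
R4 ← R4 / (175/43).
R1 ← R1 − 17/43·R4.
R2 ← R2 − 19/43·R4.
R3 ← R3 + 46/43·R4.
R5 ← R5 − 190/43·R4.
R5 ← R5 / (-5/14).
R1 ← R1 + 13/35·R5.
R2 ← R2 − 4/35·R5.
R3 ← R3 + 47/70·R5.
R4 ← R4 − 37/35·R5.
Reading off the reduced rows gives x_1 = -5, x_2 = 0, x_3 = 2, x_4 = -4, x_5 = 2.

x_1 = -5, x_2 = 0, x_3 = 2, x_4 = -4, x_5 = 2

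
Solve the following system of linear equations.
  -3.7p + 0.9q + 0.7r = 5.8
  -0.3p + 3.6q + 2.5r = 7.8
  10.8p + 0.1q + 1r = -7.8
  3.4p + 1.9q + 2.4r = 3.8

Row-reduce the augmented matrix:
R1 ← R1 / (-37/10).
R2 ← R2 + 3/10·R1.
R3 ← R3 − 54/5·R1.
R4 ← R4 − 17/5·R1.
R2 ← R2 / (261/74).
R1 ← R1 + 9/37·R2.
R3 ← R3 − 1009/370·R2.
R4 ← R4 − 1009/370·R2.
R3 ← R3 / (7531/6525).
R1 ← R1 + 3/145·R3.
R2 ← R2 − 904/1305·R3.
R4 ← R4 − 7531/6525·R3.
R4 reduces to 0 = 0, so the extra equation is consistent.
Reading off the reduced rows gives p = -1, q = 0, r = 3.

p = -1, q = 0, r = 3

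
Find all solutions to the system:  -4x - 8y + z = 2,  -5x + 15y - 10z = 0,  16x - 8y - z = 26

x = 1, y = -1, z = -2

Row-reduce the augmented matrix:
R1 ← R1 / (-4).
R2 ← R2 + 5·R1.
R3 ← R3 − 16·R1.
R2 ← R2 / (25).
R1 ← R1 − 2·R2.
R3 ← R3 + 40·R2.
R3 ← R3 / (-15).
R1 ← R1 − 13/20·R3.
R2 ← R2 + 9/20·R3.
Reading off the reduced rows gives x = 1, y = -1, z = -2.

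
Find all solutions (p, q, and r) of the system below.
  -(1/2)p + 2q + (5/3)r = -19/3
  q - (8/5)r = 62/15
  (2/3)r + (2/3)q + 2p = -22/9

p = 0, q = -2/3, r = -3

Row-reduce the augmented matrix:
R1 ← R1 / (-1/2).
R3 ← R3 − 2·R1.
R1 ← R1 + 4·R2.
R3 ← R3 − 26/3·R2.
R3 ← R3 / (106/5).
R1 ← R1 + 146/15·R3.
R2 ← R2 + 8/5·R3.
Reading off the reduced rows gives p = 0, q = -2/3, r = -3.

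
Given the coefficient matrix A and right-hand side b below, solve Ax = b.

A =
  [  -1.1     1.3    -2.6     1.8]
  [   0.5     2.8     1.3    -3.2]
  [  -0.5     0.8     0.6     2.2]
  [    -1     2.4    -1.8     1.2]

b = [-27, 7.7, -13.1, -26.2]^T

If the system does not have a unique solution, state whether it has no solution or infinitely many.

x_1 = 1, x_2 = -5, x_3 = 4, x_4 = -5

Row-reduce the augmented matrix:
R1 ← R1 / (-11/10).
R2 ← R2 − 1/2·R1.
R3 ← R3 + 1/2·R1.
R4 ← R4 + 1·R1.
R2 ← R2 / (373/110).
R1 ← R1 + 13/11·R2.
R3 ← R3 − 23/110·R2.
R4 ← R4 − 67/55·R2.
R3 ← R3 / (6619/3730).
R1 ← R1 − 897/373·R3.
R2 ← R2 − 13/373·R3.
R4 ← R4 − 972/1865·R3.
R4 ← R4 / (-982/33095).
R1 ← R1 + 30038/6619·R4.
R2 ← R2 + 4848/6619·R4.
R3 ← R3 − 5702/6619·R4.
Reading off the reduced rows gives x_1 = 1, x_2 = -5, x_3 = 4, x_4 = -5.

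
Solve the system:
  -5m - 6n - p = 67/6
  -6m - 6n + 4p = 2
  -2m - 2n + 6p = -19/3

Row-reduce the augmented matrix:
R1 ← R1 / (-5).
R2 ← R2 + 6·R1.
R3 ← R3 + 2·R1.
R2 ← R2 / (6/5).
R1 ← R1 − 6/5·R2.
R3 ← R3 − 2/5·R2.
R3 ← R3 / (14/3).
R1 ← R1 + 5·R3.
R2 ← R2 − 13/3·R3.
Reading off the reduced rows gives m = 5/3, n = -3, p = -3/2.

m = 5/3, n = -3, p = -3/2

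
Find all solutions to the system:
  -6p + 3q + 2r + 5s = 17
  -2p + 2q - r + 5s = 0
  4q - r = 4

Row-reduce:
R1 ← R1 / (-6).
R2 ← R2 + 2·R1.
R1 ← R1 + 1/2·R2.
R3 ← R3 − 4·R2.
R3 ← R3 / (17/3).
R1 ← R1 + 7/6·R3.
R2 ← R2 + 5/3·R3.
Rank is 3 with 4 unknowns, leaving s free.

infinitely many solutions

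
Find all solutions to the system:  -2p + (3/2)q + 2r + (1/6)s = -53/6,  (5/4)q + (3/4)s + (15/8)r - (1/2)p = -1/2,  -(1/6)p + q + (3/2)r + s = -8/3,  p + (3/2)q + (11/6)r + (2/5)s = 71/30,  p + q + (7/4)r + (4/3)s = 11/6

no solution

Row-reduce:
R1 ← R1 / (-2).
R2 ← R2 + 1/2·R1.
R3 ← R3 + 1/6·R1.
R4 ← R4 − 1·R1.
R5 ← R5 − 1·R1.
R2 ← R2 / (7/8).
R1 ← R1 + 3/4·R2.
R3 ← R3 − 7/8·R2.
R4 ← R4 − 9/4·R2.
R5 ← R5 − 7/4·R2.
R3 ← R3 / (-1/24).
R1 ← R1 − 5/28·R3.
R2 ← R2 − 11/7·R3.
R4 ← R4 + 59/84·R3.
R4 ← R4 / (-3793/630).
R1 ← R1 − 12/7·R4.
R2 ← R2 − 79/7·R4.
R3 ← R3 + 20/3·R4.
Row 5 reduces to 0 = -6, a contradiction. The system is inconsistent.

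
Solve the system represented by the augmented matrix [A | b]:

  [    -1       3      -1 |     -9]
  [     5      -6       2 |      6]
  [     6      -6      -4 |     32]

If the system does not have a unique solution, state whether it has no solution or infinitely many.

Row-reduce the augmented matrix:
R1 ← R1 / (-1).
R2 ← R2 − 5·R1.
R3 ← R3 − 6·R1.
R2 ← R2 / (9).
R1 ← R1 + 3·R2.
R3 ← R3 − 12·R2.
R3 ← R3 / (-6).
R2 ← R2 + 1/3·R3.
Reading off the reduced rows gives x_1 = -4, x_2 = -6, x_3 = -5.

x_1 = -4, x_2 = -6, x_3 = -5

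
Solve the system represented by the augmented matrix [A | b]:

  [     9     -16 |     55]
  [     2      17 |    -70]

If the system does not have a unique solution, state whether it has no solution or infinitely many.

Row-reduce the augmented matrix:
R1 ← R1 / (9).
R2 ← R2 − 2·R1.
R2 ← R2 / (185/9).
R1 ← R1 + 16/9·R2.
Reading off the reduced rows gives x_1 = -1, x_2 = -4.

x_1 = -1, x_2 = -4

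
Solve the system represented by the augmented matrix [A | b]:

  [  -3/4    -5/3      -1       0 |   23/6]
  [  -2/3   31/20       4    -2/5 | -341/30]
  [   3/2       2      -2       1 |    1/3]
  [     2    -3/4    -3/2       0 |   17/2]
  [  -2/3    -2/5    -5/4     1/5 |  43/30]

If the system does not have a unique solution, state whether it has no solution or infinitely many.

Row-reduce the augmented matrix:
R1 ← R1 / (-3/4).
R2 ← R2 + 2/3·R1.
R3 ← R3 − 3/2·R1.
R4 ← R4 − 2·R1.
R5 ← R5 + 2/3·R1.
R2 ← R2 / (1637/540).
R1 ← R1 − 20/9·R2.
R3 ← R3 + 4/3·R2.
R4 ← R4 + 187/36·R2.
R5 ← R5 − 146/135·R2.
R3 ← R3 / (-3028/1637).
R1 ← R1 + 3684/1637·R3.
R2 ← R2 − 2640/1637·R3.
R4 ← R4 − 13785/3274·R3.
R5 ← R5 + 13785/6548·R3.
R4 ← R4 / (7209/6056).
R1 ← R1 + 537/757·R4.
R2 ← R2 − 444/757·R4.
R3 ← R3 + 1349/3028·R4.
R5 ← R5 + 7209/12112·R4.
R5 reduces to 0 = 0, so the extra equation is consistent.
Reading off the reduced rows gives x_1 = 2, x_2 = -2, x_3 = -2, x_4 = -8/3.

x_1 = 2, x_2 = -2, x_3 = -2, x_4 = -8/3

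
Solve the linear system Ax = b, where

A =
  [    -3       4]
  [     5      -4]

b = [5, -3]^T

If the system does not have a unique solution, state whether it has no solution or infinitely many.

Row-reduce the augmented matrix:
R1 ← R1 / (-3).
R2 ← R2 − 5·R1.
R2 ← R2 / (8/3).
R1 ← R1 + 4/3·R2.
Reading off the reduced rows gives x_1 = 1, x_2 = 2.

x_1 = 1, x_2 = 2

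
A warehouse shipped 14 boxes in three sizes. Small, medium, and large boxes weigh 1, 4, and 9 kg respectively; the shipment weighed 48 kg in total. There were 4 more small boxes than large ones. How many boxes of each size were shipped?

small boxes: 6, medium boxes: 6, large boxes: 2

Let s = small boxes, m = medium boxes, l = large boxes.
  s + m + l = 14
  4m + s + 9l = 48
  -l + s = 4
Row-reduce the augmented matrix:
R2 ← R2 − 1·R1.
R3 ← R3 − 1·R1.
R2 ← R2 / (3).
R1 ← R1 − 1·R2.
R3 ← R3 + 1·R2.
R3 ← R3 / (2/3).
R1 ← R1 + 5/3·R3.
R2 ← R2 − 8/3·R3.
Reading off the reduced rows gives s = 6, m = 6, l = 2.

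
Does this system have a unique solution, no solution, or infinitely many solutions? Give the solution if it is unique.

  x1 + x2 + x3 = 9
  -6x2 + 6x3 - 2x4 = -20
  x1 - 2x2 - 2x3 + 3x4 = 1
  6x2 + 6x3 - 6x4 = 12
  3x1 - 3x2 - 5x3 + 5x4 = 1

Row-reduce:
R3 ← R3 − 1·R1.
R5 ← R5 − 3·R1.
R2 ← R2 / (-6).
R1 ← R1 − 1·R2.
R3 ← R3 + 3·R2.
R4 ← R4 − 6·R2.
R5 ← R5 + 6·R2.
R3 ← R3 / (-6).
R1 ← R1 − 2·R3.
R2 ← R2 + 1·R3.
R4 ← R4 − 12·R3.
R5 ← R5 + 14·R3.
Swap R4 and R5.
R4 ← R4 / (-7/3).
R1 ← R1 − 1·R4.
R2 ← R2 + 1/3·R4.
R3 ← R3 + 2/3·R4.
Row 5 reduces to 0 = -4, a contradiction. The system is inconsistent.

no solution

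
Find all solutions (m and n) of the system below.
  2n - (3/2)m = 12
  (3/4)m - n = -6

infinitely many solutions

Row-reduce:
R1 ← R1 / (-3/2).
R2 ← R2 − 3/4·R1.
Rank is 1 with 2 unknowns, leaving n free.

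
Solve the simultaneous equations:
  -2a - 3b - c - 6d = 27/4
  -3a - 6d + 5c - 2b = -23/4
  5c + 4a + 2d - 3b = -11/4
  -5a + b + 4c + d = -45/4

a = 1/2, b = -3/2, c = -7/4, d = -1/4

Row-reduce the augmented matrix:
R1 ← R1 / (-2).
R2 ← R2 + 3·R1.
R3 ← R3 − 4·R1.
R4 ← R4 + 5·R1.
R2 ← R2 / (5/2).
R1 ← R1 − 3/2·R2.
R3 ← R3 + 9·R2.
R4 ← R4 − 17/2·R2.
R3 ← R3 / (132/5).
R1 ← R1 + 17/5·R3.
R2 ← R2 − 13/5·R3.
R4 ← R4 + 78/5·R3.
R4 ← R4 / (69/11).
R1 ← R1 − 43/33·R4.
R2 ← R2 − 37/33·R4.
R3 ← R3 − 1/33·R4.
Reading off the reduced rows gives a = 1/2, b = -3/2, c = -7/4, d = -1/4.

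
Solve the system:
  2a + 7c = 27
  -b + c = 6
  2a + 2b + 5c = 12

no solution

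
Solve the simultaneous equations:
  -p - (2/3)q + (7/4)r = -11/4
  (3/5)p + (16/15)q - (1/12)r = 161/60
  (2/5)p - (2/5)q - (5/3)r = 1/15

infinitely many solutions

Row-reduce:
R1 ← R1 / (-1).
R2 ← R2 − 3/5·R1.
R3 ← R3 − 2/5·R1.
R2 ← R2 / (2/3).
R1 ← R1 − 2/3·R2.
R3 ← R3 + 2/3·R2.
Rank is 2 with 3 unknowns, leaving r free.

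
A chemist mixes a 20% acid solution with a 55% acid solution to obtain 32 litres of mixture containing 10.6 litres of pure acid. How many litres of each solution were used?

litres of solution A: 20, litres of solution B: 12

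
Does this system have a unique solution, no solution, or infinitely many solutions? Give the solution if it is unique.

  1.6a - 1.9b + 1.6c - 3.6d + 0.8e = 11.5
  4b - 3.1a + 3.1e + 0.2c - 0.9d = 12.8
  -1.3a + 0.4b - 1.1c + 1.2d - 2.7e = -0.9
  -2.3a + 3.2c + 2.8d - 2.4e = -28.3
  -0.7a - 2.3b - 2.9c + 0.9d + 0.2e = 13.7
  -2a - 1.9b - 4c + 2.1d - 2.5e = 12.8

Row-reduce the augmented matrix:
R1 ← R1 / (8/5).
R2 ← R2 + 31/10·R1.
R3 ← R3 + 13/10·R1.
R4 ← R4 + 23/10·R1.
R5 ← R5 + 7/10·R1.
R6 ← R6 + 2·R1.
R2 ← R2 / (51/160).
R1 ← R1 + 19/16·R2.
R3 ← R3 + 183/160·R2.
R4 ← R4 + 437/160·R2.
R5 ← R5 + 501/160·R2.
R6 ← R6 + 171/40·R2.
R3 ← R3 / (2047/170).
R1 ← R1 − 226/17·R3.
R2 ← R2 − 176/17·R3.
R4 ← R4 − 2871/85·R3.
R5 ← R5 − 5137/170·R3.
R6 ← R6 − 3592/85·R3.
R4 ← R4 / (291697/20470).
R1 ← R1 − 3099/2047·R4.
R2 ← R2 − 2196/2047·R4.
R3 ← R3 + 5097/2047·R4.
R5 ← R5 + 57189/20470·R4.
R6 ← R6 + 57189/20470·R4.
R5 ← R5 / (1879288/208355).
R1 ← R1 − 80284/41671·R5.
R2 ← R2 − 91260/41671·R5.
R3 ← R3 − 32743/41671·R5.
R4 ← R4 + 7191/41671·R5.
R6 ← R6 − 1879288/208355·R5.
R6 reduces to 0 = 0, so the extra equation is consistent.
Reading off the reduced rows gives a = -3, b = -1, c = -5, d = -6, e = 1.

a = -3, b = -1, c = -5, d = -6, e = 1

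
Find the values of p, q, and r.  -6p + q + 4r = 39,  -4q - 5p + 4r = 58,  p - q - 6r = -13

p = -6, q = -5, r = 2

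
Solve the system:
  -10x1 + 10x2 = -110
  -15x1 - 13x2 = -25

Row-reduce the augmented matrix:
R1 ← R1 / (-10).
R2 ← R2 + 15·R1.
R2 ← R2 / (-28).
R1 ← R1 + 1·R2.
Reading off the reduced rows gives x1 = 6, x2 = -5.

x1 = 6, x2 = -5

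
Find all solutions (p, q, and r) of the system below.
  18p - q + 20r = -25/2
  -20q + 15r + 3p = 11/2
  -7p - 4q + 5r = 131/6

p = -7/3, q = 1/2, r = 3/2

Row-reduce the augmented matrix:
R1 ← R1 / (18).
R2 ← R2 − 3·R1.
R3 ← R3 + 7·R1.
R2 ← R2 / (-119/6).
R1 ← R1 + 1/18·R2.
R3 ← R3 + 79/18·R2.
R3 ← R3 / (520/51).
R1 ← R1 − 55/51·R3.
R2 ← R2 + 10/17·R3.
Reading off the reduced rows gives p = -7/3, q = 1/2, r = 3/2.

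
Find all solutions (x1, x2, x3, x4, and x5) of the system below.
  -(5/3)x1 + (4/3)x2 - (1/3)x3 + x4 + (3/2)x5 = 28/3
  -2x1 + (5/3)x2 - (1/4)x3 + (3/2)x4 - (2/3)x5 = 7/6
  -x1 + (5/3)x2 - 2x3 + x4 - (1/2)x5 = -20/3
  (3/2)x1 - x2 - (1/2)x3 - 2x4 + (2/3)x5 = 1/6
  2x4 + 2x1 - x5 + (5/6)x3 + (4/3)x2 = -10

Row-reduce the augmented matrix:
R1 ← R1 / (-5/3).
R2 ← R2 + 2·R1.
R3 ← R3 + 1·R1.
R4 ← R4 − 3/2·R1.
R5 ← R5 − 2·R1.
R2 ← R2 / (1/15).
R1 ← R1 + 4/5·R2.
R3 ← R3 − 13/15·R2.
R4 ← R4 − 1/5·R2.
R5 ← R5 − 44/15·R2.
R3 ← R3 / (-15/4).
R1 ← R1 − 2·R3.
R2 ← R2 − 9/4·R3.
R4 ← R4 + 5/4·R3.
R5 ← R5 + 37/6·R3.
R4 ← R4 / (-5/6).
R1 ← R1 − 17/15·R4.
R2 ← R2 − 12/5·R4.
R3 ← R3 − 14/15·R4.
R5 ← R5 + 191/45·R4.
R5 ← R5 / (9451/150).
R1 ← R1 + 381/25·R5.
R2 ← R2 + 523/25·R5.
R3 ← R3 + 227/25·R5.
R4 ← R4 − 29/30·R5.
Reading off the reduced rows gives x1 = -3, x2 = 2, x3 = 4, x4 = -3, x5 = 4.

x1 = -3, x2 = 2, x3 = 4, x4 = -3, x5 = 4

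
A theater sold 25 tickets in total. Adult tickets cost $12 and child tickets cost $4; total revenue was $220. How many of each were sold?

Let a = adult tickets, c = child tickets.
  a + c = 25
  12a + 4c = 220
Row-reduce the augmented matrix:
R2 ← R2 − 12·R1.
R2 ← R2 / (-8).
R1 ← R1 − 1·R2.
Reading off the reduced rows gives a = 15, c = 10.

adult tickets: 15, child tickets: 10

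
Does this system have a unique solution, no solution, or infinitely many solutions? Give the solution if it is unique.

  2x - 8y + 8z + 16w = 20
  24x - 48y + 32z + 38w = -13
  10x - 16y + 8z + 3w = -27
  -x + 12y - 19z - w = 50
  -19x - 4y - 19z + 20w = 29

Row-reduce:
R1 ← R1 / (2).
R2 ← R2 − 24·R1.
R3 ← R3 − 10·R1.
R4 ← R4 + 1·R1.
R5 ← R5 + 19·R1.
R2 ← R2 / (48).
R1 ← R1 + 4·R2.
R3 ← R3 − 24·R2.
R4 ← R4 − 8·R2.
R5 ← R5 + 80·R2.
Swap R3 and R4.
R3 ← R3 / (-13/3).
R1 ← R1 + 4/3·R3.
R2 ← R2 + 4/3·R3.
R5 ← R5 + 149/3·R3.
Swap R4 and R5.
R4 ← R4 / (-5968/13).
R1 ← R1 + 387/26·R4.
R2 ← R2 + 1379/104·R4.
R3 ← R3 + 98/13·R4.
Row 5 reduces to 0 = -1/2, a contradiction. The system is inconsistent.

no solution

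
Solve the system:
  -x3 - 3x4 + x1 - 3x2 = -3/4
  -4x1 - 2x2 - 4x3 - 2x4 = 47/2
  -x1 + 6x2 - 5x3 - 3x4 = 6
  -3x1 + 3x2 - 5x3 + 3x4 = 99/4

Row-reduce the augmented matrix:
R2 ← R2 + 4·R1.
R3 ← R3 + 1·R1.
R4 ← R4 + 3·R1.
R2 ← R2 / (-14).
R1 ← R1 + 3·R2.
R3 ← R3 − 3·R2.
R4 ← R4 + 6·R2.
R3 ← R3 / (-54/7).
R1 ← R1 − 5/7·R3.
R2 ← R2 − 4/7·R3.
R4 ← R4 + 32/7·R3.
R4 ← R4 / (16/3).
R1 ← R1 + 5/6·R4.
R2 ← R2 − 1/3·R4.
R3 ← R3 − 7/6·R4.
Reading off the reduced rows gives x1 = -3, x2 = -5/4, x3 = -3, x4 = 3/2.

x1 = -3, x2 = -5/4, x3 = -3, x4 = 3/2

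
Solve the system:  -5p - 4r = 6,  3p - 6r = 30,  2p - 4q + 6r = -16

p = 2, q = -1, r = -4

Row-reduce the augmented matrix:
R1 ← R1 / (-5).
R2 ← R2 − 3·R1.
R3 ← R3 − 2·R1.
Swap R2 and R3.
R2 ← R2 / (-4).
R3 ← R3 / (-42/5).
R1 ← R1 − 4/5·R3.
R2 ← R2 + 11/10·R3.
Reading off the reduced rows gives p = 2, q = -1, r = -4.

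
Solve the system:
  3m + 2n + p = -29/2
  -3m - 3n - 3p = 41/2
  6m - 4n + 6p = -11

m = -7/3, n = -3, p = -3/2

Row-reduce the augmented matrix:
R1 ← R1 / (3).
R2 ← R2 + 3·R1.
R3 ← R3 − 6·R1.
R2 ← R2 / (-1).
R1 ← R1 − 2/3·R2.
R3 ← R3 + 8·R2.
R3 ← R3 / (20).
R1 ← R1 + 1·R3.
R2 ← R2 − 2·R3.
Reading off the reduced rows gives m = -7/3, n = -3, p = -3/2.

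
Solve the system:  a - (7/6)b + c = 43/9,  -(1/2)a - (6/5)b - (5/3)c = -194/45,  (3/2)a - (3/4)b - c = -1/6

a = 4/3, b = -2/3, c = 8/3

Row-reduce the augmented matrix:
R2 ← R2 + 1/2·R1.
R3 ← R3 − 3/2·R1.
R2 ← R2 / (-107/60).
R1 ← R1 + 7/6·R2.
R3 ← R3 − 1·R2.
R3 ← R3 / (-675/214).
R1 ← R1 − 566/321·R3.
R2 ← R2 − 70/107·R3.
Reading off the reduced rows gives a = 4/3, b = -2/3, c = 8/3.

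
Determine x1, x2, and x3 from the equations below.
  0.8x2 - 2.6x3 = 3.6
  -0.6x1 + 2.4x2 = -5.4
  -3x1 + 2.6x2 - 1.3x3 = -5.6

x1 = 1, x2 = -2, x3 = -2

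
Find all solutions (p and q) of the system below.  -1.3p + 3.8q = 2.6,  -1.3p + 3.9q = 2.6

Row-reduce the augmented matrix:
R1 ← R1 / (-13/10).
R2 ← R2 + 13/10·R1.
R2 ← R2 / (1/10).
R1 ← R1 + 38/13·R2.
Reading off the reduced rows gives p = -2, q = 0.

p = -2, q = 0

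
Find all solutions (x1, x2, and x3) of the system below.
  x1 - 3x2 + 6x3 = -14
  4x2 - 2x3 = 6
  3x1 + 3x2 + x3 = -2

Row-reduce the augmented matrix:
R3 ← R3 − 3·R1.
R2 ← R2 / (4).
R1 ← R1 + 3·R2.
R3 ← R3 − 12·R2.
R3 ← R3 / (-11).
R1 ← R1 − 9/2·R3.
R2 ← R2 + 1/2·R3.
Reading off the reduced rows gives x1 = -1/2, x2 = 1/2, x3 = -2.

x1 = -1/2, x2 = 1/2, x3 = -2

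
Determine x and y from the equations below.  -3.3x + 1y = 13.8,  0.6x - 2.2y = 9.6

x = -6, y = -6

Row-reduce the augmented matrix:
R1 ← R1 / (-33/10).
R2 ← R2 − 3/5·R1.
R2 ← R2 / (-111/55).
R1 ← R1 + 10/33·R2.
Reading off the reduced rows gives x = -6, y = -6.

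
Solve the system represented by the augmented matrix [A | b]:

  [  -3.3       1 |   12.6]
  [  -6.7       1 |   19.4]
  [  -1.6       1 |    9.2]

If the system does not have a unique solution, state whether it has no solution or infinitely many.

x_1 = -2, x_2 = 6

Row-reduce the augmented matrix:
R1 ← R1 / (-33/10).
R2 ← R2 + 67/10·R1.
R3 ← R3 + 8/5·R1.
R2 ← R2 / (-34/33).
R1 ← R1 + 10/33·R2.
R3 ← R3 − 17/33·R2.
R3 reduces to 0 = 0, so the extra equation is consistent.
Reading off the reduced rows gives x_1 = -2, x_2 = 6.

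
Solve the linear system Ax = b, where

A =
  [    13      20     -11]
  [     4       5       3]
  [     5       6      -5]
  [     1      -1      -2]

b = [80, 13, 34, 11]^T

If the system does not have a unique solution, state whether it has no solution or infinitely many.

Row-reduce the augmented matrix:
R1 ← R1 / (13).
R2 ← R2 − 4·R1.
R3 ← R3 − 5·R1.
R4 ← R4 − 1·R1.
R2 ← R2 / (-15/13).
R1 ← R1 − 20/13·R2.
R3 ← R3 + 22/13·R2.
R4 ← R4 + 33/13·R2.
R3 ← R3 / (-152/15).
R1 ← R1 − 23/3·R3.
R2 ← R2 + 83/15·R3.
R4 ← R4 + 76/5·R3.
R4 reduces to 0 = 0, so the extra equation is consistent.
Reading off the reduced rows gives x_1 = 6, x_2 = -1, x_3 = -2.

x_1 = 6, x_2 = -1, x_3 = -2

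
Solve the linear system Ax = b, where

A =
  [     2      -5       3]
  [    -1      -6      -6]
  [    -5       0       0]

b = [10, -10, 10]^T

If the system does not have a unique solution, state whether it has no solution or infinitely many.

x_1 = -2, x_2 = -1, x_3 = 3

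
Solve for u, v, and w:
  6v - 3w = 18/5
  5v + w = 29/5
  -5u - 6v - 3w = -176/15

Row-reduce the augmented matrix:
Swap R1 and R3.
R1 ← R1 / (-5).
R2 ← R2 / (5).
R1 ← R1 − 6/5·R2.
R3 ← R3 − 6·R2.
R3 ← R3 / (-21/5).
R1 ← R1 − 9/25·R3.
R2 ← R2 − 1/5·R3.
Reading off the reduced rows gives u = 2/3, v = 1, w = 4/5.

u = 2/3, v = 1, w = 4/5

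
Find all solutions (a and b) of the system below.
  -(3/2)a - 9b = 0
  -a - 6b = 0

infinitely many solutions

Row-reduce:
R1 ← R1 / (-3/2).
R2 ← R2 + 1·R1.
Rank is 1 with 2 unknowns, leaving b free.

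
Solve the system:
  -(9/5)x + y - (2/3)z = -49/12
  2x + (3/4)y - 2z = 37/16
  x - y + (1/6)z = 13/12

x = 5/2, y = 7/4, z = 2

Row-reduce the augmented matrix:
R1 ← R1 / (-9/5).
R2 ← R2 − 2·R1.
R3 ← R3 − 1·R1.
R2 ← R2 / (67/36).
R1 ← R1 + 5/9·R2.
R3 ← R3 + 4/9·R2.
R3 ← R3 / (-115/134).
R1 ← R1 + 30/67·R3.
R2 ← R2 + 296/201·R3.
Reading off the reduced rows gives x = 5/2, y = 7/4, z = 2.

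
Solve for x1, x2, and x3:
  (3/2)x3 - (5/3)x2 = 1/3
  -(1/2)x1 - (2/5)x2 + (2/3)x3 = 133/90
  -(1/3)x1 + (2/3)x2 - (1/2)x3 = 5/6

x1 = -3, x2 = -1/2, x3 = -1/3

Row-reduce the augmented matrix:
Swap R1 and R2.
R1 ← R1 / (-1/2).
R3 ← R3 + 1/3·R1.
R2 ← R2 / (-5/3).
R1 ← R1 − 4/5·R2.
R3 ← R3 − 14/15·R2.
R3 ← R3 / (-47/450).
R1 ← R1 + 46/75·R3.
R2 ← R2 + 9/10·R3.
Reading off the reduced rows gives x1 = -3, x2 = -1/2, x3 = -1/3.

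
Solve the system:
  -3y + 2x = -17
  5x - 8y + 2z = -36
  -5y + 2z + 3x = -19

infinitely many solutions

Row-reduce:
R1 ← R1 / (2).
R2 ← R2 − 5·R1.
R3 ← R3 − 3·R1.
R2 ← R2 / (-1/2).
R1 ← R1 + 3/2·R2.
R3 ← R3 + 1/2·R2.
Rank is 2 with 3 unknowns, leaving z free.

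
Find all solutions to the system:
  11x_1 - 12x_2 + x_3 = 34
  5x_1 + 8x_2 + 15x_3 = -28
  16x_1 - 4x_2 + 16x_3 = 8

no solution

Row-reduce:
R1 ← R1 / (11).
R2 ← R2 − 5·R1.
R3 ← R3 − 16·R1.
R2 ← R2 / (148/11).
R1 ← R1 + 12/11·R2.
R3 ← R3 − 148/11·R2.
Row 3 reduces to 0 = 2, a contradiction. The system is inconsistent.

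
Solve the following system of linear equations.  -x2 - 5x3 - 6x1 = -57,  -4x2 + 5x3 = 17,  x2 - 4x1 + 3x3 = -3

Row-reduce the augmented matrix:
R1 ← R1 / (-6).
R3 ← R3 + 4·R1.
R2 ← R2 / (-4).
R1 ← R1 − 1/6·R2.
R3 ← R3 − 5/3·R2.
R3 ← R3 / (101/12).
R1 ← R1 − 25/24·R3.
R2 ← R2 + 5/4·R3.
Reading off the reduced rows gives x1 = 5, x2 = 2, x3 = 5.

x1 = 5, x2 = 2, x3 = 5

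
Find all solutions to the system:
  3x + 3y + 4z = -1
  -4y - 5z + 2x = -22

infinitely many solutions

Row-reduce:
R1 ← R1 / (3).
R2 ← R2 − 2·R1.
R2 ← R2 / (-6).
R1 ← R1 − 1·R2.
Rank is 2 with 3 unknowns, leaving z free.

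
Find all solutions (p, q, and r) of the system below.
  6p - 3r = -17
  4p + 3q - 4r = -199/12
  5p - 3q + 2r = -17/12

Row-reduce the augmented matrix:
R1 ← R1 / (6).
R2 ← R2 − 4·R1.
R3 ← R3 − 5·R1.
R2 ← R2 / (3).
R3 ← R3 + 3·R2.
R3 ← R3 / (5/2).
R1 ← R1 + 1/2·R3.
R2 ← R2 + 2/3·R3.
Reading off the reduced rows gives p = -4/3, q = 1/4, r = 3.

p = -4/3, q = 1/4, r = 3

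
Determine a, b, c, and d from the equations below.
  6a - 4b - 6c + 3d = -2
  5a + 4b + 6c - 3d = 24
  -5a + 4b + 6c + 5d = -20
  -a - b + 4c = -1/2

a = 2, b = 1/2, c = 1/2, d = -3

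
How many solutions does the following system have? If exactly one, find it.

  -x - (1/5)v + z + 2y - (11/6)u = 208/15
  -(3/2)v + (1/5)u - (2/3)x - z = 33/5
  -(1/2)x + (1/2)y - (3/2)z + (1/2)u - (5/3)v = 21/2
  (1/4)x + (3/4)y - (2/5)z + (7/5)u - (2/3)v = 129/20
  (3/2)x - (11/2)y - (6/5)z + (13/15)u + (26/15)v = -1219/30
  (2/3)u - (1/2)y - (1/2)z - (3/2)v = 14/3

Row-reduce the augmented matrix:
R1 ← R1 / (-1).
R2 ← R2 + 2/3·R1.
R3 ← R3 + 1/2·R1.
R4 ← R4 − 1/4·R1.
R5 ← R5 − 3/2·R1.
R2 ← R2 / (-4/3).
R1 ← R1 + 2·R2.
R3 ← R3 + 1/2·R2.
R4 ← R4 − 5/4·R2.
R5 ← R5 + 5/2·R2.
R6 ← R6 + 1/2·R2.
R3 ← R3 / (-11/8).
R1 ← R1 − 3/2·R3.
R2 ← R2 − 5/4·R3.
R4 ← R4 + 137/80·R3.
R5 ← R5 − 137/40·R3.
R6 ← R6 − 1/8·R3.
R4 ← R4 / (3877/3300).
R1 ← R1 − 73/110·R4.
R2 ← R2 + 29/110·R4.
R3 ← R3 + 106/165·R4.
R5 ← R5 + 3877/1650·R4.
R6 ← R6 − 47/220·R4.
Swap R5 and R6.
R5 ← R5 / (-446059/465240).
R1 ← R1 − 115297/77540·R5.
R2 ← R2 + 20249/232620·R5.
R3 ← R3 − 9121/23262·R5.
R4 ← R4 + 4521/7754·R5.
R6 reduces to 0 = 0, so the extra equation is consistent.
Reading off the reduced rows gives x = 3, y = 6, z = 0, u = -2, v = -6.

x = 3, y = 6, z = 0, u = -2, v = -6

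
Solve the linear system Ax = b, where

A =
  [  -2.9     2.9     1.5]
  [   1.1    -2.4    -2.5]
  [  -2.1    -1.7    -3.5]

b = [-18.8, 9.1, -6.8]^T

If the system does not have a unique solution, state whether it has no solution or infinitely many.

x_1 = 4, x_2 = -3, x_3 = 1

Row-reduce the augmented matrix:
R1 ← R1 / (-29/10).
R2 ← R2 − 11/10·R1.
R3 ← R3 + 21/10·R1.
R2 ← R2 / (-13/10).
R1 ← R1 + 1·R2.
R3 ← R3 + 19/5·R2.
R3 ← R3 / (399/377).
R1 ← R1 − 365/377·R3.
R2 ← R2 − 560/377·R3.
Reading off the reduced rows gives x_1 = 4, x_2 = -3, x_3 = 1.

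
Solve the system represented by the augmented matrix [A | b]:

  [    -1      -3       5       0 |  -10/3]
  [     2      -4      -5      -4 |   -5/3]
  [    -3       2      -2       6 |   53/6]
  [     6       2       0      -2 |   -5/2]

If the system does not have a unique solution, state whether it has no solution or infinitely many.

Row-reduce the augmented matrix:
R1 ← R1 / (-1).
R2 ← R2 − 2·R1.
R3 ← R3 + 3·R1.
R4 ← R4 − 6·R1.
R2 ← R2 / (-10).
R1 ← R1 − 3·R2.
R3 ← R3 − 11·R2.
R4 ← R4 + 16·R2.
R3 ← R3 / (-23/2).
R1 ← R1 + 7/2·R3.
R2 ← R2 + 1/2·R3.
R4 ← R4 − 22·R3.
R4 ← R4 / (858/115).
R1 ← R1 + 194/115·R4.
R2 ← R2 − 38/115·R4.
R3 ← R3 + 16/115·R4.
Reading off the reduced rows gives x_1 = 0, x_2 = 0, x_3 = -2/3, x_4 = 5/4.

x_1 = 0, x_2 = 0, x_3 = -2/3, x_4 = 5/4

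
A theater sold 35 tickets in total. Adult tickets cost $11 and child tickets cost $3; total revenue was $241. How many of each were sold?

Let a = adult tickets, c = child tickets.
  c + a = 35
  11a + 3c = 241
From equation 1: a = 35 − c.
Substitute into equation 2 and solve: c = 18.
Then a = 17.

adult tickets: 17, child tickets: 18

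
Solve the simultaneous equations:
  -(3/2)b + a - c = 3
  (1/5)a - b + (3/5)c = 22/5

infinitely many solutions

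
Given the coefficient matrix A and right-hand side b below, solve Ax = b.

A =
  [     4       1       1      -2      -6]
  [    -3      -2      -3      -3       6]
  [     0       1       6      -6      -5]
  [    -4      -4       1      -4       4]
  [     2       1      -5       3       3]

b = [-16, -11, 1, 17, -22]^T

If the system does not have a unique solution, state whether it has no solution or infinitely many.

x_1 = -2, x_2 = -5, x_3 = 5, x_4 = 4, x_5 = 0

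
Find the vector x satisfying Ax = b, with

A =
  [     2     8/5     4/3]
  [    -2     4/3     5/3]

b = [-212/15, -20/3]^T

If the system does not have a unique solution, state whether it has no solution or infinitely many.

infinitely many solutions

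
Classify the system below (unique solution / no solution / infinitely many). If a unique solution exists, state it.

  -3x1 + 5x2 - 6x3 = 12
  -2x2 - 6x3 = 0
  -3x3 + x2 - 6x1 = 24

x1 = -4, x2 = 0, x3 = 0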